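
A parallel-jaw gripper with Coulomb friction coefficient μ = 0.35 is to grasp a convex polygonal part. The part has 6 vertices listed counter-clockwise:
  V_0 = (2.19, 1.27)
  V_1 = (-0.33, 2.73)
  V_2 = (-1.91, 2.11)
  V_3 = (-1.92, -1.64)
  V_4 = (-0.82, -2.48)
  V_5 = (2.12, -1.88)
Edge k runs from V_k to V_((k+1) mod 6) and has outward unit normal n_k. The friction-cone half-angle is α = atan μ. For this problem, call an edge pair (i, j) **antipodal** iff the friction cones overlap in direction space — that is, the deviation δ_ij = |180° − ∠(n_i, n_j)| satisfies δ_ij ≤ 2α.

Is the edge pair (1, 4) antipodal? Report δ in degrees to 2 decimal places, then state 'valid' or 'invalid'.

α = atan 0.35 = 19.29°;  2α = 38.58°
edge 1: e_1 = (-1.58, -0.62);  n_1 = (-0.3653, +0.9309)
edge 4: e_4 = (+2.94, +0.60);  n_4 = (+0.2000, -0.9798)
∠(n_1, n_4) = 170.11°
δ = |180° − 170.11°| = 9.89°
9.89° ≤ 2α = 38.58°  →  valid

δ = 9.89°, valid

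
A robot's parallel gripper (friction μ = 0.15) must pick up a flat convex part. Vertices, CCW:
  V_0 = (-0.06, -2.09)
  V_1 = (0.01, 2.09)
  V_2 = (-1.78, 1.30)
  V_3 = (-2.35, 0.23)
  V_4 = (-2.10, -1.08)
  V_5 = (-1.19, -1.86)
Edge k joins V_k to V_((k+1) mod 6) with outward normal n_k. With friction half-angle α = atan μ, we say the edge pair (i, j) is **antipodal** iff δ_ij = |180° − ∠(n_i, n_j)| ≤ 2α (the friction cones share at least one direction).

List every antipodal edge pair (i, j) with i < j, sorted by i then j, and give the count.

α = atan 0.15 = 8.53°;  2α = 17.06°
n_0 = (+0.9999, -0.0167)
n_1 = (-0.4038, +0.9149)
n_2 = (-0.8826, +0.4702)
n_3 = (-0.9823, -0.1875)
n_4 = (-0.6508, -0.7593)
n_5 = (-0.1995, -0.9799)
  (0,1): δ = 65.23°  ·
  (0,2): δ = 27.09°  ·
  (0,3): δ = 11.76°  ✓
  (0,4): δ = 50.36°  ·
  (0,5): δ = 79.45°  ·
  (1,2): δ = 141.86°  ·
  (1,3): δ = 103.01°  ·
  (1,4): δ = 64.42°  ·
  (1,5): δ = 35.32°  ·
  (2,3): δ = 141.15°  ·
  (2,4): δ = 102.56°  ·
  (2,5): δ = 73.46°  ·
  (3,4): δ = 141.41°  ·
  (3,5): δ = 112.31°  ·
  (4,5): δ = 150.90°  ·
antipodal pairs: 1

count = 1; pairs: (0,3)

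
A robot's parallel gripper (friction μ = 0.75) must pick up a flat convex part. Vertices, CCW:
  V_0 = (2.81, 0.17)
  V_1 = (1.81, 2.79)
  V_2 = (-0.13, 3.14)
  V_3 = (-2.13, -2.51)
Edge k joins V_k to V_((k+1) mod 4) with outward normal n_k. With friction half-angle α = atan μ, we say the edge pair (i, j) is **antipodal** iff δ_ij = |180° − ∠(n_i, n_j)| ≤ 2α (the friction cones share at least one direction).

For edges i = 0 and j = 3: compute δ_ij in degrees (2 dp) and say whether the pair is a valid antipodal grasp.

δ = 97.59°, invalid

α = atan 0.75 = 36.87°;  2α = 73.74°
edge 0: e_0 = (-1.00, +2.62);  n_0 = (+0.9343, +0.3566)
edge 3: e_3 = (+4.94, +2.68);  n_3 = (+0.4769, -0.8790)
∠(n_0, n_3) = 82.41°
δ = |180° − 82.41°| = 97.59°
97.59° > 2α = 73.74°  →  invalid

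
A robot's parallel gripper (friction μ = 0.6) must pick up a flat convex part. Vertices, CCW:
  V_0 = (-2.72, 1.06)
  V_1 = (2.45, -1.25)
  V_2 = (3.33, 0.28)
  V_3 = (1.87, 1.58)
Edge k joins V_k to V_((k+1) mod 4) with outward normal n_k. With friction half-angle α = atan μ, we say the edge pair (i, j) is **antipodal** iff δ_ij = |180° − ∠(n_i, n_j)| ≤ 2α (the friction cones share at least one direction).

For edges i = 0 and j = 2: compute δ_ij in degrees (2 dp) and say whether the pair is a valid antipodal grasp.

δ = 17.61°, valid

α = atan 0.6 = 30.96°;  2α = 61.93°
edge 0: e_0 = (+5.17, -2.31);  n_0 = (-0.4079, -0.9130)
edge 2: e_2 = (-1.46, +1.30);  n_2 = (+0.6650, +0.7468)
∠(n_0, n_2) = 162.39°
δ = |180° − 162.39°| = 17.61°
17.61° ≤ 2α = 61.93°  →  valid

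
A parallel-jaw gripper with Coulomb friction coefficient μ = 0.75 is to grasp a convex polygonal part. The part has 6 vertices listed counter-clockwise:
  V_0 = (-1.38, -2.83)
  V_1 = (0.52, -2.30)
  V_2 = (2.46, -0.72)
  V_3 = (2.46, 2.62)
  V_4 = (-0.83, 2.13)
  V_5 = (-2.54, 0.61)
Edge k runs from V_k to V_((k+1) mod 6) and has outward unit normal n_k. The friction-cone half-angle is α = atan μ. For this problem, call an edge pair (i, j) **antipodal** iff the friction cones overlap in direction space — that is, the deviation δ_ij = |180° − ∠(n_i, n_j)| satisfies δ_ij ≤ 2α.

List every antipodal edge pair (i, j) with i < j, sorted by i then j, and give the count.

α = atan 0.75 = 36.87°;  2α = 73.74°
n_0 = (+0.2687, -0.9632)
n_1 = (+0.6315, -0.7754)
n_2 = (+1.0000, -0.0000)
n_3 = (-0.1473, +0.9891)
n_4 = (-0.6644, +0.7474)
n_5 = (-0.9476, -0.3195)
  (0,1): δ = 156.43°  ·
  (0,2): δ = 105.59°  ·
  (0,3): δ = 7.12°  ✓
  (0,4): δ = 26.05°  ✓
  (0,5): δ = 93.05°  ·
  (1,2): δ = 129.16°  ·
  (1,3): δ = 30.69°  ✓
  (1,4): δ = 2.47°  ✓
  (1,5): δ = 69.47°  ✓
  (2,3): δ = 81.53°  ·
  (2,4): δ = 48.37°  ✓
  (2,5): δ = 18.63°  ✓
  (3,4): δ = 146.84°  ·
  (3,5): δ = 79.84°  ·
  (4,5): δ = 113.00°  ·
antipodal pairs: 7

count = 7; pairs: (0,3), (0,4), (1,3), (1,4), (1,5), (2,4), (2,5)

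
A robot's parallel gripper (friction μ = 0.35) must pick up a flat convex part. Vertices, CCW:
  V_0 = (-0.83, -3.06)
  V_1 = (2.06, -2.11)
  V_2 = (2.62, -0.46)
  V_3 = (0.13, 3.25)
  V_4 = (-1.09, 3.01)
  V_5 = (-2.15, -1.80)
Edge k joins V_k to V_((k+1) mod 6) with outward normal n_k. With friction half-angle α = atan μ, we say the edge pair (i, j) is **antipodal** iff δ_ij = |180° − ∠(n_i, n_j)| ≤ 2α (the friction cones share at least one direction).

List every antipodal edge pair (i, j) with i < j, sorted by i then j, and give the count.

α = atan 0.35 = 19.29°;  2α = 38.58°
n_0 = (+0.3123, -0.9500)
n_1 = (+0.9469, -0.3214)
n_2 = (+0.8303, +0.5573)
n_3 = (-0.1930, +0.9812)
n_4 = (-0.9766, +0.2152)
n_5 = (-0.6905, -0.7234)
  (0,1): δ = 126.94°  ·
  (0,2): δ = 74.33°  ·
  (0,3): δ = 7.07°  ✓
  (0,4): δ = 59.38°  ·
  (0,5): δ = 118.14°  ·
  (1,2): δ = 127.39°  ·
  (1,3): δ = 60.12°  ·
  (1,4): δ = 6.32°  ✓
  (1,5): δ = 65.08°  ·
  (2,3): δ = 112.74°  ·
  (2,4): δ = 46.30°  ·
  (2,5): δ = 12.46°  ✓
  (3,4): δ = 113.56°  ·
  (3,5): δ = 54.80°  ·
  (4,5): δ = 121.24°  ·
antipodal pairs: 3

count = 3; pairs: (0,3), (1,4), (2,5)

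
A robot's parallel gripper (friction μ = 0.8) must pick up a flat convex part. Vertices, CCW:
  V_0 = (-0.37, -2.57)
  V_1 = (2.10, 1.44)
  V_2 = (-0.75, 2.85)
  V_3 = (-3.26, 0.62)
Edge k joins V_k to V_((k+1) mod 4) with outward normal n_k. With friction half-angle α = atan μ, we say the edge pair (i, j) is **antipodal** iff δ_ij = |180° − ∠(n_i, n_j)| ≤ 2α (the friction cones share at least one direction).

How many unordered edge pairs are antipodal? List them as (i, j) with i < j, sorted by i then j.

count = 3; pairs: (0,2), (0,3), (1,3)

α = atan 0.8 = 38.66°;  2α = 77.32°
n_0 = (+0.8514, -0.5245)
n_1 = (+0.4434, +0.8963)
n_2 = (-0.6642, +0.7476)
n_3 = (-0.7411, -0.6714)
  (0,1): δ = 84.69°  ·
  (0,2): δ = 16.75°  ✓
  (0,3): δ = 73.81°  ✓
  (1,2): δ = 112.06°  ·
  (1,3): δ = 21.50°  ✓
  (2,3): δ = 89.44°  ·
antipodal pairs: 3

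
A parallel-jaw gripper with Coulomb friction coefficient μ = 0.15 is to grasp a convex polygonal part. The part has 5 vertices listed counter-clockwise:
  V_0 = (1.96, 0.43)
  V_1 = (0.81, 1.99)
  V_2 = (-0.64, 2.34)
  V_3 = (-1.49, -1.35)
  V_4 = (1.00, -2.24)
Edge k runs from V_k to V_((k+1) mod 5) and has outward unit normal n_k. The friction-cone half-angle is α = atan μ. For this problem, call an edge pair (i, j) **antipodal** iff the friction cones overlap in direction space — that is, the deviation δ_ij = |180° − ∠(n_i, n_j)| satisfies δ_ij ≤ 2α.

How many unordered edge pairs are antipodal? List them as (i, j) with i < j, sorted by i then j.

count = 2; pairs: (1,3), (2,4)

α = atan 0.15 = 8.53°;  2α = 17.06°
n_0 = (+0.8049, +0.5934)
n_1 = (+0.2346, +0.9721)
n_2 = (-0.9745, +0.2245)
n_3 = (-0.3366, -0.9417)
n_4 = (+0.9410, -0.3383)
  (0,1): δ = 139.97°  ·
  (0,2): δ = 49.37°  ·
  (0,3): δ = 33.93°  ·
  (0,4): δ = 123.83°  ·
  (1,2): δ = 89.40°  ·
  (1,3): δ = 6.10°  ✓
  (1,4): δ = 83.79°  ·
  (2,3): δ = 96.70°  ·
  (2,4): δ = 6.80°  ✓
  (3,4): δ = 90.11°  ·
antipodal pairs: 2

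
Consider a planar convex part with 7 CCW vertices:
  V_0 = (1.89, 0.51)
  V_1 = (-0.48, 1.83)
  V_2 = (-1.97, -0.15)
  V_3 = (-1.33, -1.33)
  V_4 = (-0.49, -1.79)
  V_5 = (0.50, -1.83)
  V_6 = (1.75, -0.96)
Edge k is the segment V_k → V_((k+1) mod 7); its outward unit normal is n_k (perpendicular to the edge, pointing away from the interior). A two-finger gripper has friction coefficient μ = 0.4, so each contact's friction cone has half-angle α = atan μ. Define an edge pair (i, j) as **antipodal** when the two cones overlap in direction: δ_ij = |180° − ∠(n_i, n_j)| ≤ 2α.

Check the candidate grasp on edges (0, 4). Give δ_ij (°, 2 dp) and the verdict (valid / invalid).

δ = 26.80°, valid

α = atan 0.4 = 21.80°;  2α = 43.60°
edge 0: e_0 = (-2.37, +1.32);  n_0 = (+0.4866, +0.8736)
edge 4: e_4 = (+0.99, -0.04);  n_4 = (-0.0404, -0.9992)
∠(n_0, n_4) = 153.20°
δ = |180° − 153.20°| = 26.80°
26.80° ≤ 2α = 43.60°  →  valid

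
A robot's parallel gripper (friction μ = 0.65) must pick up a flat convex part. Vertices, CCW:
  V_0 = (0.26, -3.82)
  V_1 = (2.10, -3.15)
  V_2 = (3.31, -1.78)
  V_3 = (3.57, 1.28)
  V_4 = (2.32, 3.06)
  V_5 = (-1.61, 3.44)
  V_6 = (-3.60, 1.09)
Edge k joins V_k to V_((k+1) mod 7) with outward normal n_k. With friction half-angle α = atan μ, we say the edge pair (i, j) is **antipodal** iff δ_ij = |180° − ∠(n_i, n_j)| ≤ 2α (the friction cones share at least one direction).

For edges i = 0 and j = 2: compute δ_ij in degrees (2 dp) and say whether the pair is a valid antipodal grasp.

α = atan 0.65 = 33.02°;  2α = 66.05°
edge 0: e_0 = (+1.84, +0.67);  n_0 = (+0.3422, -0.9396)
edge 2: e_2 = (+0.26, +3.06);  n_2 = (+0.9964, -0.0847)
∠(n_0, n_2) = 65.14°
δ = |180° − 65.14°| = 114.86°
114.86° > 2α = 66.05°  →  invalid

δ = 114.86°, invalid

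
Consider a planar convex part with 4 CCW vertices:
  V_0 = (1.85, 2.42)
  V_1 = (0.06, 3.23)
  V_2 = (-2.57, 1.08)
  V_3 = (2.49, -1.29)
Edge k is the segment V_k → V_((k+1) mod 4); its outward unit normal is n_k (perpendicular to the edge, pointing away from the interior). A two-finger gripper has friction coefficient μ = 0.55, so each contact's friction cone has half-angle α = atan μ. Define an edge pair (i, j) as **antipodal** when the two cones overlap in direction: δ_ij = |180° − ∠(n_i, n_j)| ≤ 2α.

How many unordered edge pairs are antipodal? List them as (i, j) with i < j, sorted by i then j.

α = atan 0.55 = 28.81°;  2α = 57.62°
n_0 = (+0.4123, +0.9111)
n_1 = (-0.6329, +0.7742)
n_2 = (-0.4242, -0.9056)
n_3 = (+0.9854, +0.1700)
  (0,1): δ = 116.39°  ·
  (0,2): δ = 0.75°  ✓
  (0,3): δ = 124.13°  ·
  (1,2): δ = 64.36°  ·
  (1,3): δ = 60.52°  ·
  (2,3): δ = 55.11°  ✓
antipodal pairs: 2

count = 2; pairs: (0,2), (2,3)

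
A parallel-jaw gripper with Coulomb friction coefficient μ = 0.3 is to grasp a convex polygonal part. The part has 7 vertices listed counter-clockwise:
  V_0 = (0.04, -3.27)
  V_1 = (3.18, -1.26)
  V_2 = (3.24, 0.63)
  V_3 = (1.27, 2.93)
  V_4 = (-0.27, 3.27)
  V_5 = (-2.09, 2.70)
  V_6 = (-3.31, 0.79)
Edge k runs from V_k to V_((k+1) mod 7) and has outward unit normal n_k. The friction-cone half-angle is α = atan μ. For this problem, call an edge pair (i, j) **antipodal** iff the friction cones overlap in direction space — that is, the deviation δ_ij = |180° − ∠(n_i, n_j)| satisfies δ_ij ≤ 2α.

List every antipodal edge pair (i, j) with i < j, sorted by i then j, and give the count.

α = atan 0.3 = 16.70°;  2α = 33.40°
n_0 = (+0.5391, -0.8422)
n_1 = (+0.9995, -0.0317)
n_2 = (+0.7595, +0.6505)
n_3 = (+0.2156, +0.9765)
n_4 = (-0.2989, +0.9543)
n_5 = (-0.8428, +0.5383)
n_6 = (-0.7713, -0.6364)
  (0,1): δ = 124.44°  ·
  (0,2): δ = 82.04°  ·
  (0,3): δ = 45.07°  ·
  (0,4): δ = 15.23°  ✓
  (0,5): δ = 24.81°  ✓
  (0,6): δ = 96.90°  ·
  (1,2): δ = 137.60°  ·
  (1,3): δ = 100.63°  ·
  (1,4): δ = 70.79°  ·
  (1,5): δ = 30.75°  ✓
  (1,6): δ = 41.35°  ·
  (2,3): δ = 143.03°  ·
  (2,4): δ = 113.19°  ·
  (2,5): δ = 73.15°  ·
  (2,6): δ = 1.05°  ✓
  (3,4): δ = 150.16°  ·
  (3,5): δ = 110.12°  ·
  (3,6): δ = 38.02°  ·
  (4,5): δ = 139.96°  ·
  (4,6): δ = 67.86°  ·
  (5,6): δ = 107.91°  ·
antipodal pairs: 4

count = 4; pairs: (0,4), (0,5), (1,5), (2,6)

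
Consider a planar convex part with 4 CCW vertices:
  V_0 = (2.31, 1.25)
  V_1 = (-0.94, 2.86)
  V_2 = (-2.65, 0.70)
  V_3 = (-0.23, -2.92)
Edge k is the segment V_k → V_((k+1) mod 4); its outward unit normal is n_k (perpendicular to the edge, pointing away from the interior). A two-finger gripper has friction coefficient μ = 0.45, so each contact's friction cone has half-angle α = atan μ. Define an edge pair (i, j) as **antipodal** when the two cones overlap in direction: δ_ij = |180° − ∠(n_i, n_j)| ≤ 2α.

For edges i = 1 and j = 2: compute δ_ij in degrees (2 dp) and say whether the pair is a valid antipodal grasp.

δ = 107.87°, invalid

α = atan 0.45 = 24.23°;  2α = 48.46°
edge 1: e_1 = (-1.71, -2.16);  n_1 = (-0.7840, +0.6207)
edge 2: e_2 = (+2.42, -3.62);  n_2 = (-0.8313, -0.5558)
∠(n_1, n_2) = 72.13°
δ = |180° − 72.13°| = 107.87°
107.87° > 2α = 48.46°  →  invalid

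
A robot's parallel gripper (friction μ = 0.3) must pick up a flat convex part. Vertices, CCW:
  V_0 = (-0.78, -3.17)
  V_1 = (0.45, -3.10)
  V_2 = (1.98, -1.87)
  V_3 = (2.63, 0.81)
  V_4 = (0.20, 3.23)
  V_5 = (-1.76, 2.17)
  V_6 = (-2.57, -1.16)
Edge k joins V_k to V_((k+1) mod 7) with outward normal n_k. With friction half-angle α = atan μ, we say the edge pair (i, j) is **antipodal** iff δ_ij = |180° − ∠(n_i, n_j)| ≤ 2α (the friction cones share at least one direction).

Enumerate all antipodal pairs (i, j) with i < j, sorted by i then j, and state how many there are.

count = 4; pairs: (0,4), (1,4), (2,5), (3,6)

α = atan 0.3 = 16.70°;  2α = 33.40°
n_0 = (+0.0568, -0.9984)
n_1 = (+0.6266, -0.7794)
n_2 = (+0.9718, -0.2357)
n_3 = (+0.7056, +0.7086)
n_4 = (-0.4757, +0.8796)
n_5 = (-0.9717, +0.2364)
n_6 = (-0.7468, -0.6651)
  (0,1): δ = 144.46°  ·
  (0,2): δ = 106.89°  ·
  (0,3): δ = 48.14°  ·
  (0,4): δ = 25.15°  ✓
  (0,5): δ = 73.07°  ·
  (0,6): δ = 128.43°  ·
  (1,2): δ = 142.43°  ·
  (1,3): δ = 83.68°  ·
  (1,4): δ = 10.39°  ✓
  (1,5): δ = 37.53°  ·
  (1,6): δ = 92.89°  ·
  (2,3): δ = 121.25°  ·
  (2,4): δ = 47.96°  ·
  (2,5): δ = 0.04°  ✓
  (2,6): δ = 55.32°  ·
  (3,4): δ = 106.71°  ·
  (3,5): δ = 58.79°  ·
  (3,6): δ = 3.43°  ✓
  (4,5): δ = 132.08°  ·
  (4,6): δ = 76.72°  ·
  (5,6): δ = 124.64°  ·
antipodal pairs: 4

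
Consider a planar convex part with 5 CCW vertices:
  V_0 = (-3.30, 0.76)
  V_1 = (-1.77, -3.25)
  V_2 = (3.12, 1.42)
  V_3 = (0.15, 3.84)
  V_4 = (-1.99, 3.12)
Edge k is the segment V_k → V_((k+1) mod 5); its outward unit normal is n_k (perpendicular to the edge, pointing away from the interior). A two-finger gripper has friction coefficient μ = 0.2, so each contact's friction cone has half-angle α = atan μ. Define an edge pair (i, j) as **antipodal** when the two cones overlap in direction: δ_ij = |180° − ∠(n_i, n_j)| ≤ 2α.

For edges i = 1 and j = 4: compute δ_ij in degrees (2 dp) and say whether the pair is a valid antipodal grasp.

δ = 17.28°, valid

α = atan 0.2 = 11.31°;  2α = 22.62°
edge 1: e_1 = (+4.89, +4.67);  n_1 = (+0.6907, -0.7232)
edge 4: e_4 = (-1.31, -2.36);  n_4 = (-0.8743, +0.4853)
∠(n_1, n_4) = 162.72°
δ = |180° − 162.72°| = 17.28°
17.28° ≤ 2α = 22.62°  →  valid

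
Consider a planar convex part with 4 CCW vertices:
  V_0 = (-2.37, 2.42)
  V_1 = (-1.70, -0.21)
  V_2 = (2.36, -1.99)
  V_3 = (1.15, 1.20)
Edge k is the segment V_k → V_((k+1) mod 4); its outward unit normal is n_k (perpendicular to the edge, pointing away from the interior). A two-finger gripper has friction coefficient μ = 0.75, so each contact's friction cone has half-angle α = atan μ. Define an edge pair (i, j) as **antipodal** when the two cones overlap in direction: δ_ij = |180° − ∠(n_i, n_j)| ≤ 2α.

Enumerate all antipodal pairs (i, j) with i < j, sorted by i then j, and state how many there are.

count = 4; pairs: (0,2), (0,3), (1,2), (1,3)

α = atan 0.75 = 36.87°;  2α = 73.74°
n_0 = (-0.9690, -0.2469)
n_1 = (-0.4015, -0.9158)
n_2 = (+0.9350, +0.3547)
n_3 = (+0.3275, +0.9449)
  (0,1): δ = 127.97°  ·
  (0,2): δ = 6.48°  ✓
  (0,3): δ = 56.59°  ✓
  (1,2): δ = 45.55°  ✓
  (1,3): δ = 4.56°  ✓
  (2,3): δ = 129.89°  ·
antipodal pairs: 4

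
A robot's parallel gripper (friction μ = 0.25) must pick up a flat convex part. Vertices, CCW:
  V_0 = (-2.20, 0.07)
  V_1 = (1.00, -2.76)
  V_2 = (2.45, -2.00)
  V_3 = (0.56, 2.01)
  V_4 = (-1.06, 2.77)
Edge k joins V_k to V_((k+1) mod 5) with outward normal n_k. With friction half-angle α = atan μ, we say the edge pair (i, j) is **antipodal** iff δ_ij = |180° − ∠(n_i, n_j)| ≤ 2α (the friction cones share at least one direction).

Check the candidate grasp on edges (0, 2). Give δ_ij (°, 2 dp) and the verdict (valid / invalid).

α = atan 0.25 = 14.04°;  2α = 28.07°
edge 0: e_0 = (+3.20, -2.83);  n_0 = (-0.6625, -0.7491)
edge 2: e_2 = (-1.89, +4.01);  n_2 = (+0.9046, +0.4263)
∠(n_0, n_2) = 156.72°
δ = |180° − 156.72°| = 23.28°
23.28° ≤ 2α = 28.07°  →  valid

δ = 23.28°, valid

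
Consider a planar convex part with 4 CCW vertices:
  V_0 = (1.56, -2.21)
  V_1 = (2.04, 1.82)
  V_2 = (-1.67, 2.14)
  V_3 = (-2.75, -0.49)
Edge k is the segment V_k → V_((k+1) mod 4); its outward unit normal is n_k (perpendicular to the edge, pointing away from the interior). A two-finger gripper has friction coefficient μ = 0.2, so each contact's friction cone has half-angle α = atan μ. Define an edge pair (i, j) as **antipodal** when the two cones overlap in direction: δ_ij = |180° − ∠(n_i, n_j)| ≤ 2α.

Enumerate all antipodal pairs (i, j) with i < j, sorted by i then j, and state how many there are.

α = atan 0.2 = 11.31°;  2α = 22.62°
n_0 = (+0.9930, -0.1183)
n_1 = (+0.0859, +0.9963)
n_2 = (-0.9250, +0.3799)
n_3 = (-0.3706, -0.9288)
  (0,1): δ = 88.14°  ·
  (0,2): δ = 15.53°  ✓
  (0,3): δ = 75.04°  ·
  (1,2): δ = 107.40°  ·
  (1,3): δ = 16.83°  ✓
  (2,3): δ = 89.43°  ·
antipodal pairs: 2

count = 2; pairs: (0,2), (1,3)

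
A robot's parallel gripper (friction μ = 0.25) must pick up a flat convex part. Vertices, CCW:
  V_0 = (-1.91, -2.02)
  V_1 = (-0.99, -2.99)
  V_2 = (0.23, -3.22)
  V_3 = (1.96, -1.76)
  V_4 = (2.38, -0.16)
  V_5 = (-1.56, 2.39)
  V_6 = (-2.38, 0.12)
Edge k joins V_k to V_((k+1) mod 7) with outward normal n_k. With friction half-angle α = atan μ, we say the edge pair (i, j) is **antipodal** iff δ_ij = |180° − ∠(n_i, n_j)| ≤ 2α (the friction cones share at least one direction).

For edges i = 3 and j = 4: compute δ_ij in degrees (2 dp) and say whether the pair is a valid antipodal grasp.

α = atan 0.25 = 14.04°;  2α = 28.07°
edge 3: e_3 = (+0.42, +1.60);  n_3 = (+0.9672, -0.2539)
edge 4: e_4 = (-3.94, +2.55);  n_4 = (+0.5433, +0.8395)
∠(n_3, n_4) = 71.80°
δ = |180° − 71.80°| = 108.20°
108.20° > 2α = 28.07°  →  invalid

δ = 108.20°, invalid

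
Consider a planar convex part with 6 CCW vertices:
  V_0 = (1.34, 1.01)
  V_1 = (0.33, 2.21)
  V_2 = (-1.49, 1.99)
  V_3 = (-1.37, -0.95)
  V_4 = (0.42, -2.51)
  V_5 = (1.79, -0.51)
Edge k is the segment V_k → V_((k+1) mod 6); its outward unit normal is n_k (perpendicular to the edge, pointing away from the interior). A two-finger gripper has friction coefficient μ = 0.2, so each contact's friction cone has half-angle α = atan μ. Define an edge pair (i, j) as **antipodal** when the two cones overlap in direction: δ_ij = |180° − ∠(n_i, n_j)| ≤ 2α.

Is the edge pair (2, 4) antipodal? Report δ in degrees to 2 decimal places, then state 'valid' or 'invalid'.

δ = 36.75°, invalid

α = atan 0.2 = 11.31°;  2α = 22.62°
edge 2: e_2 = (+0.12, -2.94);  n_2 = (-0.9992, -0.0408)
edge 4: e_4 = (+1.37, +2.00);  n_4 = (+0.8250, -0.5651)
∠(n_2, n_4) = 143.25°
δ = |180° − 143.25°| = 36.75°
36.75° > 2α = 22.62°  →  invalid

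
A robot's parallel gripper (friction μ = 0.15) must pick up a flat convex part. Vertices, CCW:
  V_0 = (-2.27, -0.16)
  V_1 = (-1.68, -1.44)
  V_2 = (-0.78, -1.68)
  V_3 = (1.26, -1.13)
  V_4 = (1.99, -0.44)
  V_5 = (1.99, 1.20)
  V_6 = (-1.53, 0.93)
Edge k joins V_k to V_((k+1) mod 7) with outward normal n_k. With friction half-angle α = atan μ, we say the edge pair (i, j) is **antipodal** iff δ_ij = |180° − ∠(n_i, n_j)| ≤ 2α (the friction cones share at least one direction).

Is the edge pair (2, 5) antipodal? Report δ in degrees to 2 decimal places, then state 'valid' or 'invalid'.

α = atan 0.15 = 8.53°;  2α = 17.06°
edge 2: e_2 = (+2.04, +0.55);  n_2 = (+0.2603, -0.9655)
edge 5: e_5 = (-3.52, -0.27);  n_5 = (-0.0765, +0.9971)
∠(n_2, n_5) = 169.30°
δ = |180° − 169.30°| = 10.70°
10.70° ≤ 2α = 17.06°  →  valid

δ = 10.70°, valid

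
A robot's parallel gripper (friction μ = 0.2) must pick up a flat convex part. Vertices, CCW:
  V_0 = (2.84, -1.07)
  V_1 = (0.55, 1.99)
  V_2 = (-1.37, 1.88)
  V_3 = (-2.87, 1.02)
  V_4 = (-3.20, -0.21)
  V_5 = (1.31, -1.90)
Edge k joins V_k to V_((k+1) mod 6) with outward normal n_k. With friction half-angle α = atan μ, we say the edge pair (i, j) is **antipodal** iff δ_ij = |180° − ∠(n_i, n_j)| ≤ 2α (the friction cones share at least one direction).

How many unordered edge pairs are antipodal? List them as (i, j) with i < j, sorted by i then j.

α = atan 0.2 = 11.31°;  2α = 22.62°
n_0 = (+0.8006, +0.5992)
n_1 = (-0.0572, +0.9984)
n_2 = (-0.4974, +0.8675)
n_3 = (-0.9658, +0.2591)
n_4 = (-0.3509, -0.9364)
n_5 = (+0.4768, -0.8790)
  (0,1): δ = 123.53°  ·
  (0,2): δ = 96.98°  ·
  (0,3): δ = 51.83°  ·
  (0,4): δ = 32.65°  ·
  (0,5): δ = 81.67°  ·
  (1,2): δ = 153.45°  ·
  (1,3): δ = 108.30°  ·
  (1,4): δ = 23.82°  ·
  (1,5): δ = 25.20°  ·
  (2,3): δ = 134.85°  ·
  (2,4): δ = 50.37°  ·
  (2,5): δ = 1.35°  ✓
  (3,4): δ = 95.52°  ·
  (3,5): δ = 46.50°  ·
  (4,5): δ = 130.98°  ·
antipodal pairs: 1

count = 1; pairs: (2,5)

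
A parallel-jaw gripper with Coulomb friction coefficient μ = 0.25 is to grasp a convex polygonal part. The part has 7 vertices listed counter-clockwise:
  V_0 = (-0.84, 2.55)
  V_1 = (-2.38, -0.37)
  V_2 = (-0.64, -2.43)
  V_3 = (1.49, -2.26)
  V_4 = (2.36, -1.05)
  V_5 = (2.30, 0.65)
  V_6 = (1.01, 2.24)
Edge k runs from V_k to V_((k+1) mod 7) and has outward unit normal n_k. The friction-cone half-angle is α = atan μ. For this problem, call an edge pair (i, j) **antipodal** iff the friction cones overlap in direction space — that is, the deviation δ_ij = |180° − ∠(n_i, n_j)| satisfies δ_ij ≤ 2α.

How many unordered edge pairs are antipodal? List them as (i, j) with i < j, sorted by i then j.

count = 3; pairs: (0,3), (1,5), (2,6)

α = atan 0.25 = 14.04°;  2α = 28.07°
n_0 = (-0.8845, +0.4665)
n_1 = (-0.7639, -0.6453)
n_2 = (+0.0796, -0.9968)
n_3 = (+0.8119, -0.5838)
n_4 = (+0.9994, +0.0353)
n_5 = (+0.7766, +0.6300)
n_6 = (+0.1653, +0.9862)
  (0,1): δ = 112.01°  ·
  (0,2): δ = 57.63°  ·
  (0,3): δ = 7.91°  ✓
  (0,4): δ = 29.83°  ·
  (0,5): δ = 66.86°  ·
  (0,6): δ = 108.29°  ·
  (1,2): δ = 125.62°  ·
  (1,3): δ = 75.90°  ·
  (1,4): δ = 38.17°  ·
  (1,5): δ = 1.13°  ✓
  (1,6): δ = 40.30°  ·
  (2,3): δ = 130.28°  ·
  (2,4): δ = 92.54°  ·
  (2,5): δ = 55.51°  ·
  (2,6): δ = 14.08°  ✓
  (3,4): δ = 142.26°  ·
  (3,5): δ = 105.23°  ·
  (3,6): δ = 63.80°  ·
  (4,5): δ = 142.97°  ·
  (4,6): δ = 101.53°  ·
  (5,6): δ = 138.57°  ·
antipodal pairs: 3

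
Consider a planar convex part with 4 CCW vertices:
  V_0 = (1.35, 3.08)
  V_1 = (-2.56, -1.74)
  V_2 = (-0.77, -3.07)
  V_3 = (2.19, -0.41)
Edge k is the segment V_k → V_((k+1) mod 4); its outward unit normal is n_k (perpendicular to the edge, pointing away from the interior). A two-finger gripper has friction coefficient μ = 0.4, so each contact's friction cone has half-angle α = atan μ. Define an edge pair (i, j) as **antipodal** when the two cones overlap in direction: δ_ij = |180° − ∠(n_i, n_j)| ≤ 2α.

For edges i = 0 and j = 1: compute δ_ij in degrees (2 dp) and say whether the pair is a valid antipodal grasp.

δ = 87.56°, invalid

α = atan 0.4 = 21.80°;  2α = 43.60°
edge 0: e_0 = (-3.91, -4.82);  n_0 = (-0.7766, +0.6300)
edge 1: e_1 = (+1.79, -1.33);  n_1 = (-0.5964, -0.8027)
∠(n_0, n_1) = 92.44°
δ = |180° − 92.44°| = 87.56°
87.56° > 2α = 43.60°  →  invalid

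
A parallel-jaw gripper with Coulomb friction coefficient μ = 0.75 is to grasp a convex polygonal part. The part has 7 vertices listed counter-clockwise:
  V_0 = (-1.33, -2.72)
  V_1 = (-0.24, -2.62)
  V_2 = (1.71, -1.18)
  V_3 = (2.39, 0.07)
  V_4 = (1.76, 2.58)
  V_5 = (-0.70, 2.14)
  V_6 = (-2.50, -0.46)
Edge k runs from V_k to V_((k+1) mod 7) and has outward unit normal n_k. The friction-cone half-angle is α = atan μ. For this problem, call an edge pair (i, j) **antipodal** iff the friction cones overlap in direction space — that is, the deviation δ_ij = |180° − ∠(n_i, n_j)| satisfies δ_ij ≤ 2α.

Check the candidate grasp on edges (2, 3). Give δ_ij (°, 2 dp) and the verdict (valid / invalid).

α = atan 0.75 = 36.87°;  2α = 73.74°
edge 2: e_2 = (+0.68, +1.25);  n_2 = (+0.8784, -0.4779)
edge 3: e_3 = (-0.63, +2.51);  n_3 = (+0.9699, +0.2434)
∠(n_2, n_3) = 42.64°
δ = |180° − 42.64°| = 137.36°
137.36° > 2α = 73.74°  →  invalid

δ = 137.36°, invalid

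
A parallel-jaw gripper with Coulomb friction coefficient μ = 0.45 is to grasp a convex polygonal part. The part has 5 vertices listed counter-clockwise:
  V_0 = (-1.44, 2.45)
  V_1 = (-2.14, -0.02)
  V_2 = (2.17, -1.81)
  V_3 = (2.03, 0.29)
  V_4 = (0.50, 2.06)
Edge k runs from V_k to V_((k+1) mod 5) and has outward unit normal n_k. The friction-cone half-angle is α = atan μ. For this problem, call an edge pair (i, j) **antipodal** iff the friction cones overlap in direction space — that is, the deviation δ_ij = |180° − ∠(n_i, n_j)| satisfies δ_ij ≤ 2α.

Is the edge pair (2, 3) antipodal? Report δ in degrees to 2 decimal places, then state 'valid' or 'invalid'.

δ = 142.97°, invalid

α = atan 0.45 = 24.23°;  2α = 48.46°
edge 2: e_2 = (-0.14, +2.10);  n_2 = (+0.9978, +0.0665)
edge 3: e_3 = (-1.53, +1.77);  n_3 = (+0.7565, +0.6540)
∠(n_2, n_3) = 37.03°
δ = |180° − 37.03°| = 142.97°
142.97° > 2α = 48.46°  →  invalid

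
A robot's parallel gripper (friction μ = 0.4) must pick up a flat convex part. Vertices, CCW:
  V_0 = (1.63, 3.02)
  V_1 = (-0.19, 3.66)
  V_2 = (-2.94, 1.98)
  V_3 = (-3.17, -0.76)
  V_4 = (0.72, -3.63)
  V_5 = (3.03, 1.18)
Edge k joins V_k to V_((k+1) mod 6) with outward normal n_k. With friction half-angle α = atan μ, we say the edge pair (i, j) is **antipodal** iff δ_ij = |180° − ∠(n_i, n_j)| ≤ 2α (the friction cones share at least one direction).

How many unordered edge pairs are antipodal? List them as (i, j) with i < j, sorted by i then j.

count = 5; pairs: (0,3), (1,4), (2,4), (2,5), (3,5)

α = atan 0.4 = 21.80°;  2α = 43.60°
n_0 = (+0.3317, +0.9434)
n_1 = (-0.5213, +0.8534)
n_2 = (-0.9965, +0.0836)
n_3 = (-0.5937, -0.8047)
n_4 = (+0.9014, -0.4329)
n_5 = (+0.7958, +0.6055)
  (0,1): δ = 129.20°  ·
  (0,2): δ = 75.42°  ·
  (0,3): δ = 17.05°  ✓
  (0,4): δ = 83.72°  ·
  (0,5): δ = 146.64°  ·
  (1,2): δ = 126.22°  ·
  (1,3): δ = 67.84°  ·
  (1,4): δ = 32.93°  ✓
  (1,5): δ = 95.85°  ·
  (2,3): δ = 121.62°  ·
  (2,4): δ = 20.85°  ✓
  (2,5): δ = 42.06°  ✓
  (3,4): δ = 79.23°  ·
  (3,5): δ = 16.31°  ✓
  (4,5): δ = 117.08°  ·
antipodal pairs: 5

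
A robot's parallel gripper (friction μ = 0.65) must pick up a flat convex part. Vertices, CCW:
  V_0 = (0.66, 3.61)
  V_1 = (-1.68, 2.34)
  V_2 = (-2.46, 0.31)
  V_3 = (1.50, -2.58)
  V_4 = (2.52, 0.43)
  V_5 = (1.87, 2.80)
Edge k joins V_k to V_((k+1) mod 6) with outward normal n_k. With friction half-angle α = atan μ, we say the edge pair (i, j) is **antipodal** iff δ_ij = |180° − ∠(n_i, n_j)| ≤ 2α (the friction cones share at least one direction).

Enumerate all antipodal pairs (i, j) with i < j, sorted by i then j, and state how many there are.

α = atan 0.65 = 33.02°;  2α = 66.05°
n_0 = (-0.4770, +0.8789)
n_1 = (-0.9335, +0.3587)
n_2 = (-0.5895, -0.8078)
n_3 = (+0.9471, -0.3209)
n_4 = (+0.9644, +0.2645)
n_5 = (+0.5563, +0.8310)
  (0,1): δ = 139.51°  ·
  (0,2): δ = 64.61°  ✓
  (0,3): δ = 42.79°  ✓
  (0,4): δ = 76.85°  ·
  (0,5): δ = 117.71°  ·
  (1,2): δ = 105.10°  ·
  (1,3): δ = 2.30°  ✓
  (1,4): δ = 36.36°  ✓
  (1,5): δ = 77.22°  ·
  (2,3): δ = 72.60°  ·
  (2,4): δ = 38.54°  ✓
  (2,5): δ = 2.32°  ✓
  (3,4): δ = 145.94°  ·
  (3,5): δ = 105.08°  ·
  (4,5): δ = 139.14°  ·
antipodal pairs: 6

count = 6; pairs: (0,2), (0,3), (1,3), (1,4), (2,4), (2,5)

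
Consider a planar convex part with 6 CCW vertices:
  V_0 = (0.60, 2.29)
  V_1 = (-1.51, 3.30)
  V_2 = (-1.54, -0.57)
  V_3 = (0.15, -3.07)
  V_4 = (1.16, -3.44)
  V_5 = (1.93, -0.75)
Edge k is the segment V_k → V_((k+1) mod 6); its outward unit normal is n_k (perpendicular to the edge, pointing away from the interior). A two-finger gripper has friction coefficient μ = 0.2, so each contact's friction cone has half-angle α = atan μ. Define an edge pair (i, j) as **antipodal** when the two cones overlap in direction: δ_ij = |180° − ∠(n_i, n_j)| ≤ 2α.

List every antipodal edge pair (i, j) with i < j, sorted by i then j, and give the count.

α = atan 0.2 = 11.31°;  2α = 22.62°
n_0 = (+0.4318, +0.9020)
n_1 = (-1.0000, +0.0078)
n_2 = (-0.8285, -0.5600)
n_3 = (-0.3440, -0.9390)
n_4 = (+0.9614, -0.2752)
n_5 = (+0.9162, +0.4008)
  (0,1): δ = 64.86°  ·
  (0,2): δ = 30.36°  ·
  (0,3): δ = 5.46°  ✓
  (0,4): δ = 99.61°  ·
  (0,5): δ = 139.21°  ·
  (1,2): δ = 145.50°  ·
  (1,3): δ = 109.68°  ·
  (1,4): δ = 15.53°  ✓
  (1,5): δ = 24.07°  ·
  (2,3): δ = 144.18°  ·
  (2,4): δ = 50.03°  ·
  (2,5): δ = 10.43°  ✓
  (3,4): δ = 85.85°  ·
  (3,5): δ = 46.25°  ·
  (4,5): δ = 140.40°  ·
antipodal pairs: 3

count = 3; pairs: (0,3), (1,4), (2,5)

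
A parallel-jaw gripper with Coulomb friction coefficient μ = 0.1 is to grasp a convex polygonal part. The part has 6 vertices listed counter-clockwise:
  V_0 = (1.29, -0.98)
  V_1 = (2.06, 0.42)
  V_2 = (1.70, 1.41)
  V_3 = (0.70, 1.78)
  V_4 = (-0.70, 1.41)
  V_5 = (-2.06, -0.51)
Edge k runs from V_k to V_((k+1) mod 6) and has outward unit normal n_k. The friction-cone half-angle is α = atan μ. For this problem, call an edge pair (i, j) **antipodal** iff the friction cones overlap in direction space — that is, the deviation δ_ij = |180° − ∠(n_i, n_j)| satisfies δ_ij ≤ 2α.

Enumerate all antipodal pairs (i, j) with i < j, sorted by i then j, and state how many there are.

count = 1; pairs: (0,4)

α = atan 0.1 = 5.71°;  2α = 11.42°
n_0 = (+0.8762, -0.4819)
n_1 = (+0.9398, +0.3417)
n_2 = (+0.3470, +0.9379)
n_3 = (-0.2555, +0.9668)
n_4 = (-0.8160, +0.5780)
n_5 = (-0.1389, -0.9903)
  (0,1): δ = 131.21°  ·
  (0,2): δ = 81.49°  ·
  (0,3): δ = 46.39°  ·
  (0,4): δ = 6.50°  ✓
  (0,5): δ = 110.82°  ·
  (1,2): δ = 130.29°  ·
  (1,3): δ = 95.18°  ·
  (1,4): δ = 55.29°  ·
  (1,5): δ = 62.03°  ·
  (2,3): δ = 144.89°  ·
  (2,4): δ = 105.01°  ·
  (2,5): δ = 12.32°  ·
  (3,4): δ = 140.12°  ·
  (3,5): δ = 22.79°  ·
  (4,5): δ = 62.68°  ·
antipodal pairs: 1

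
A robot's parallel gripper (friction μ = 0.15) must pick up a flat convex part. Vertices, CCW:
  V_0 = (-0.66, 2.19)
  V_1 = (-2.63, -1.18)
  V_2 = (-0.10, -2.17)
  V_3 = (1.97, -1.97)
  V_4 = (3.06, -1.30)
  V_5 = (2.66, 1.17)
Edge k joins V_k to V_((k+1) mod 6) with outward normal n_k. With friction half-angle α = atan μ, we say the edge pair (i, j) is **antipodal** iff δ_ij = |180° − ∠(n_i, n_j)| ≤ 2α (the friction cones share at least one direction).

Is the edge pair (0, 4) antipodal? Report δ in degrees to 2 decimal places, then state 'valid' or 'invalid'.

α = atan 0.15 = 8.53°;  2α = 17.06°
edge 0: e_0 = (-1.97, -3.37);  n_0 = (-0.8633, +0.5047)
edge 4: e_4 = (-0.40, +2.47);  n_4 = (+0.9871, +0.1599)
∠(n_0, n_4) = 140.49°
δ = |180° − 140.49°| = 39.51°
39.51° > 2α = 17.06°  →  invalid

δ = 39.51°, invalid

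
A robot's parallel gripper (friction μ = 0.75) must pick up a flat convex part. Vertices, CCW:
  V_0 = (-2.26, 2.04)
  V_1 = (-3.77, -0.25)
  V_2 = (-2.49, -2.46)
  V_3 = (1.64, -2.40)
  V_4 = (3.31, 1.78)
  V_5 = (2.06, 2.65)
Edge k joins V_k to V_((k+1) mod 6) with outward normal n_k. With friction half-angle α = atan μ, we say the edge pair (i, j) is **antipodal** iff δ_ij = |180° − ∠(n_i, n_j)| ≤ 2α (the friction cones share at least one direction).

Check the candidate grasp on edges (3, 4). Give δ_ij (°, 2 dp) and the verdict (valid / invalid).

α = atan 0.75 = 36.87°;  2α = 73.74°
edge 3: e_3 = (+1.67, +4.18);  n_3 = (+0.9286, -0.3710)
edge 4: e_4 = (-1.25, +0.87);  n_4 = (+0.5713, +0.8208)
∠(n_3, n_4) = 76.94°
δ = |180° − 76.94°| = 103.06°
103.06° > 2α = 73.74°  →  invalid

δ = 103.06°, invalid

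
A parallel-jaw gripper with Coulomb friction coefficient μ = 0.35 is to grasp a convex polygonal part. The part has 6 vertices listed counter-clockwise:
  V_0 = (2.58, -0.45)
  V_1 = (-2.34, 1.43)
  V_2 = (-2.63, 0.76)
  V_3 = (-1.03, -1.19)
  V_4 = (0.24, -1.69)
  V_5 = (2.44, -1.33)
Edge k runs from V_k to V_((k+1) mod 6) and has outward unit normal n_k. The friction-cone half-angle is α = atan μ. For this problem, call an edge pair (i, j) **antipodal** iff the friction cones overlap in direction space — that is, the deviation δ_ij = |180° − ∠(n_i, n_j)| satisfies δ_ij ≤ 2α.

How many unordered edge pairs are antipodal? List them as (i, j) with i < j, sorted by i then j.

count = 4; pairs: (0,2), (0,3), (0,4), (1,5)

α = atan 0.35 = 19.29°;  2α = 38.58°
n_0 = (+0.3569, +0.9341)
n_1 = (-0.9177, +0.3972)
n_2 = (-0.7731, -0.6343)
n_3 = (-0.3663, -0.9305)
n_4 = (+0.1615, -0.9869)
n_5 = (+0.9876, -0.1571)
  (0,1): δ = 92.49°  ·
  (0,2): δ = 29.72°  ✓
  (0,3): δ = 0.58°  ✓
  (0,4): δ = 30.21°  ✓
  (0,5): δ = 101.87°  ·
  (1,2): δ = 117.23°  ·
  (1,3): δ = 88.08°  ·
  (1,4): δ = 57.30°  ·
  (1,5): δ = 14.37°  ✓
  (2,3): δ = 150.86°  ·
  (2,4): δ = 120.08°  ·
  (2,5): δ = 48.41°  ·
  (3,4): δ = 149.22°  ·
  (3,5): δ = 77.55°  ·
  (4,5): δ = 108.33°  ·
antipodal pairs: 4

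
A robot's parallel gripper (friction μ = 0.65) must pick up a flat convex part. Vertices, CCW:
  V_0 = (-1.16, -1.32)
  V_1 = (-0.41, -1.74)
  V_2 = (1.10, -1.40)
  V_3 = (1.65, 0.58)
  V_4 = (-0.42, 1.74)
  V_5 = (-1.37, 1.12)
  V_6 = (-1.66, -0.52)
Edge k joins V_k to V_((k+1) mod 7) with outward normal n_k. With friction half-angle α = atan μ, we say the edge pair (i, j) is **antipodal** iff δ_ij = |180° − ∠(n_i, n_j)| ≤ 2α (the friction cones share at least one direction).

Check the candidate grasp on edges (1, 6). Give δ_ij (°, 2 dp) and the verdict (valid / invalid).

α = atan 0.65 = 33.02°;  2α = 66.05°
edge 1: e_1 = (+1.51, +0.34);  n_1 = (+0.2197, -0.9756)
edge 6: e_6 = (+0.50, -0.80);  n_6 = (-0.8480, -0.5300)
∠(n_1, n_6) = 70.68°
δ = |180° − 70.68°| = 109.32°
109.32° > 2α = 66.05°  →  invalid

δ = 109.32°, invalid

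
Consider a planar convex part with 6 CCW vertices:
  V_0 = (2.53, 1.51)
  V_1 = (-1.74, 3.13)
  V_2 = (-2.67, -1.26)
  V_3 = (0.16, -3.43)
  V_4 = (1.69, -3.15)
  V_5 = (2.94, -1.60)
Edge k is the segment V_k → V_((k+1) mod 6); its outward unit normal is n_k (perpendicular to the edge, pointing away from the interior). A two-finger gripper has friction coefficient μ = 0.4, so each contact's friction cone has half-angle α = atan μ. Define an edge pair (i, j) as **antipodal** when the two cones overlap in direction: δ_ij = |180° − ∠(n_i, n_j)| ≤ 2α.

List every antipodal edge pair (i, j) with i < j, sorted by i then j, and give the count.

count = 4; pairs: (0,2), (0,3), (1,4), (1,5)

α = atan 0.4 = 21.80°;  2α = 43.60°
n_0 = (+0.3547, +0.9350)
n_1 = (-0.9783, +0.2072)
n_2 = (-0.6085, -0.7936)
n_3 = (+0.1800, -0.9837)
n_4 = (+0.7784, -0.6278)
n_5 = (+0.9914, +0.1307)
  (0,1): δ = 81.18°  ·
  (0,2): δ = 16.70°  ✓
  (0,3): δ = 31.15°  ✓
  (0,4): δ = 71.89°  ·
  (0,5): δ = 118.29°  ·
  (1,2): δ = 115.52°  ·
  (1,3): δ = 67.67°  ·
  (1,4): δ = 26.92°  ✓
  (1,5): δ = 19.47°  ✓
  (2,3): δ = 132.15°  ·
  (2,4): δ = 91.40°  ·
  (2,5): δ = 45.01°  ·
  (3,4): δ = 139.26°  ·
  (3,5): δ = 92.86°  ·
  (4,5): δ = 133.61°  ·
antipodal pairs: 4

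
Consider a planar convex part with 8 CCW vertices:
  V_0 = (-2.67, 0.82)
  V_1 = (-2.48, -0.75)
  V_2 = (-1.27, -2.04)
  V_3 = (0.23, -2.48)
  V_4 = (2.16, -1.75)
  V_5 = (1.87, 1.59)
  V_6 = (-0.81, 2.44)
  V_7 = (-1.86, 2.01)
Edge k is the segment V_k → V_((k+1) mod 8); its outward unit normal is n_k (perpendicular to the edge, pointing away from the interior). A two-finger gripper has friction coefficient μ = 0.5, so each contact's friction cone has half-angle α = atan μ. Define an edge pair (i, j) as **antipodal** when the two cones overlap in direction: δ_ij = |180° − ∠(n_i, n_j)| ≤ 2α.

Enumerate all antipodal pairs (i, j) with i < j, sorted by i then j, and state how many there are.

α = atan 0.5 = 26.57°;  2α = 53.13°
n_0 = (-0.9928, -0.1201)
n_1 = (-0.7294, -0.6841)
n_2 = (-0.2815, -0.9596)
n_3 = (+0.3538, -0.9353)
n_4 = (+0.9963, +0.0865)
n_5 = (+0.3023, +0.9532)
n_6 = (-0.3790, +0.9254)
n_7 = (-0.8267, +0.5627)
  (0,1): δ = 143.73°  ·
  (0,2): δ = 113.25°  ·
  (0,3): δ = 76.18°  ·
  (0,4): δ = 1.94°  ✓
  (0,5): δ = 65.50°  ·
  (0,6): δ = 105.37°  ·
  (0,7): δ = 138.86°  ·
  (1,2): δ = 149.52°  ·
  (1,3): δ = 112.45°  ·
  (1,4): δ = 38.20°  ✓
  (1,5): δ = 29.24°  ✓
  (1,6): δ = 69.10°  ·
  (1,7): δ = 102.59°  ·
  (2,3): δ = 142.93°  ·
  (2,4): δ = 68.69°  ·
  (2,5): δ = 1.25°  ✓
  (2,6): δ = 38.62°  ✓
  (2,7): δ = 72.11°  ·
  (3,4): δ = 105.76°  ·
  (3,5): δ = 38.32°  ✓
  (3,6): δ = 1.55°  ✓
  (3,7): δ = 35.04°  ✓
  (4,5): δ = 112.56°  ·
  (4,6): δ = 72.69°  ·
  (4,7): δ = 39.20°  ✓
  (5,6): δ = 140.13°  ·
  (5,7): δ = 106.64°  ·
  (6,7): δ = 146.51°  ·
antipodal pairs: 9

count = 9; pairs: (0,4), (1,4), (1,5), (2,5), (2,6), (3,5), (3,6), (3,7), (4,7)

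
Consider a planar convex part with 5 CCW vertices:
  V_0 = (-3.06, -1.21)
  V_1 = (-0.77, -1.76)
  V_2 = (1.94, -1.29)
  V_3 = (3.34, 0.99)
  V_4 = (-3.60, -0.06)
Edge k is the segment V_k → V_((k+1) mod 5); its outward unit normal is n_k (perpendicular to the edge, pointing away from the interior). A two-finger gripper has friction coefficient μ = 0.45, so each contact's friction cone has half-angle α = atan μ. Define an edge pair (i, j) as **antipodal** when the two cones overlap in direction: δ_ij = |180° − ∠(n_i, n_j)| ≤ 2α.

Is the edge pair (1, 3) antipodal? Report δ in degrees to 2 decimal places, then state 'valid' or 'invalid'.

α = atan 0.45 = 24.23°;  2α = 48.46°
edge 1: e_1 = (+2.71, +0.47);  n_1 = (+0.1709, -0.9853)
edge 3: e_3 = (-6.94, -1.05);  n_3 = (-0.1496, +0.9887)
∠(n_1, n_3) = 178.76°
δ = |180° − 178.76°| = 1.24°
1.24° ≤ 2α = 48.46°  →  valid

δ = 1.24°, valid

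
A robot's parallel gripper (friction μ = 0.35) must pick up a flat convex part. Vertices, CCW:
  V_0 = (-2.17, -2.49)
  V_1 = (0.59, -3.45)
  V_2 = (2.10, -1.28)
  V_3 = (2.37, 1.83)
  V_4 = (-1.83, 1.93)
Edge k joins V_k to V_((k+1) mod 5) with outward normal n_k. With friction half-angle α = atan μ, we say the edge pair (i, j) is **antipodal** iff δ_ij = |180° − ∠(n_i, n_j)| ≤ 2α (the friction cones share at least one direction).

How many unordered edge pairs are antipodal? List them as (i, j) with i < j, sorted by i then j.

α = atan 0.35 = 19.29°;  2α = 38.58°
n_0 = (-0.3285, -0.9445)
n_1 = (+0.8208, -0.5712)
n_2 = (+0.9963, -0.0865)
n_3 = (+0.0238, +0.9997)
n_4 = (-0.9971, +0.0767)
  (0,1): δ = 105.65°  ·
  (0,2): δ = 75.78°  ·
  (0,3): δ = 17.82°  ✓
  (0,4): δ = 104.78°  ·
  (1,2): δ = 150.13°  ·
  (1,3): δ = 56.53°  ·
  (1,4): δ = 30.43°  ✓
  (2,3): δ = 86.40°  ·
  (2,4): δ = 0.56°  ✓
  (3,4): δ = 93.03°  ·
antipodal pairs: 3

count = 3; pairs: (0,3), (1,4), (2,4)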